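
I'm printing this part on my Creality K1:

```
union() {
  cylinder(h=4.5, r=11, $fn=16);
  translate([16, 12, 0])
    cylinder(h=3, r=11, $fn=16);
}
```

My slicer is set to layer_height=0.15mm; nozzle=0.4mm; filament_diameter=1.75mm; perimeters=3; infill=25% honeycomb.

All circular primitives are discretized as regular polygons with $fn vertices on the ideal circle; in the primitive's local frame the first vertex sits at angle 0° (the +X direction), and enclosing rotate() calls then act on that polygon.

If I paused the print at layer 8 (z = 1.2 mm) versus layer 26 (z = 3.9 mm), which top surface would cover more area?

layer 8 (z = 1.2 mm)

Layer 8 (z = 1.2): the cylinder: section is a regular 16-gon, circumradius r=11 (area = (16/2)·11.000²·sin(360°/16) = 370.44 mm²); the r=11 cylinder at (16, 12) gives a regular 16-gon of circumradius 11 (constant along its height) (area = (16/2)·11.000²·sin(360°/16) = 370.44 mm²); Merging all regions: the regions partially overlap — summed areas 740.88 mm² minus the doubly-counted overlap 9.77 mm² gives 731.11 mm² — area = 731.11 mm². So its area = 731.11 mm². Layer 26 (z = 3.9): the r=11 cylinder gives a regular 16-gon of circumradius 11 (constant along its height) (area = (16/2)·11.000²·sin(360°/16) = 370.44 mm²); the cylinder at (16, 12) does not reach this height (z outside [0, 3]); Taking the union: only the r=11 cylinder is present, so the union is just that shape — area = 370.44 mm². So its area = 370.44 mm². Layer 8 is larger (731.11 vs 370.44 mm²).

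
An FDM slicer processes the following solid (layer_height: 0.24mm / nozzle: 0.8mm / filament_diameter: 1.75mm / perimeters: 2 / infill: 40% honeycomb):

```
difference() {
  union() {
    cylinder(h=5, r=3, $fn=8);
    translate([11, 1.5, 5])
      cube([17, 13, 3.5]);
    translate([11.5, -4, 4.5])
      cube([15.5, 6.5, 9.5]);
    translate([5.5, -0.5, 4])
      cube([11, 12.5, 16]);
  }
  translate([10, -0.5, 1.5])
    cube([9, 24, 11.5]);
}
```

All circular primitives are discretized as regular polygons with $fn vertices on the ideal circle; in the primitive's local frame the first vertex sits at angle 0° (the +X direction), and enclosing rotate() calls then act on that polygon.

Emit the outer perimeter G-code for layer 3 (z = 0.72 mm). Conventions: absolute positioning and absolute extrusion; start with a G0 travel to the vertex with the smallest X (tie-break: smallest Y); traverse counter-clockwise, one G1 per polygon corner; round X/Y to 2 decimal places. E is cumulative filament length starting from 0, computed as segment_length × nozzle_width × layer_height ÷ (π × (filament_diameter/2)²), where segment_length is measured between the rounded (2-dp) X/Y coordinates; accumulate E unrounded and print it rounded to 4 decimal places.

G0 X-3.00 Y0.00 Z0.72
G1 X-2.12 Y-2.12 E0.1832
G1 X0.00 Y-3.00 E0.3665
G1 X2.12 Y-2.12 E0.5497
G1 X3.00 Y0.00 E0.7329
G1 X2.12 Y2.12 E0.9161
G1 X0.00 Y3.00 E1.0994
G1 X-2.12 Y2.12 E1.2826
G1 X-3.00 Y0.00 E1.4658

At z = 0.72 mm: the r=3 cylinder contributes a regular 8-gon of circumradius 3; the cube at (11, 1.5) is not intersected at this z (z outside [5, 8.5]); the cube at (11.5, -4) is absent (z outside [4.5, 14]); the cube at (5.5, -0.5) is absent (z outside [4, 20]); Combining (union): only the r=3 cylinder is present, so the union is just that shape — 1 connected region; the cube at (10, -0.5) is not intersected at this z (z outside [1.5, 13]); After the difference (first − rest): none of the subtracted shapes is present at this height, so that combined region is unchanged — 1 connected region. The outline is a single polygon with 8 vertices. Extrusion per mm of travel: 0.8 × 0.24 / (π × 0.875²) = 0.079824. Accumulating E over each segment gives final E = 1.4658.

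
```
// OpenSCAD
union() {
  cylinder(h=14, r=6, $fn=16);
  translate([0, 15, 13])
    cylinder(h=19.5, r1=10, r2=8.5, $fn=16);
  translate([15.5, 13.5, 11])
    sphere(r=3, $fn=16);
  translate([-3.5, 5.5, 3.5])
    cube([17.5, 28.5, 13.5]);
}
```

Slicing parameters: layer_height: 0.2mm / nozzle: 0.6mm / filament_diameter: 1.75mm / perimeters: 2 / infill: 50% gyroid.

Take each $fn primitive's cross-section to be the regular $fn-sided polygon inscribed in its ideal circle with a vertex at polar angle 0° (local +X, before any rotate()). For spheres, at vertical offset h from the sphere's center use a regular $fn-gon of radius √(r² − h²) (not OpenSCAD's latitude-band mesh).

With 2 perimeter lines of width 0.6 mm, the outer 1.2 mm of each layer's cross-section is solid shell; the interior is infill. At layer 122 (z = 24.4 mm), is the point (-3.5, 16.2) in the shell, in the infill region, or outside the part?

infill

At z = 24.4 mm: the cylinder does not reach this height (z outside [0, 14]); the cone at (0, 15) contributes a regular 16-gon of circumradius 9.123 (interpolated between r1=10 and r2=8.5 at t=0.585); the sphere at (15.5, 13.5) is not intersected at this z (|z−center|=13.400 > r=3); the cube at (-3.5, 5.5) does not reach this height (z outside [3.5, 17]); Taking the union: only the cone at (0, 15) is present, so the union is just that shape — 1 connected region. Overall, the cross-section is a single solid region. The nearest boundary edge runs (-8.43, 18.49)→(-9.12, 15.00); distance from the point to it = 5.28 mm. The point is inside the cross-section and 5.28 mm from the nearest boundary — more than the 1.2 mm shell width (2 × 0.6), so it's in the infill interior.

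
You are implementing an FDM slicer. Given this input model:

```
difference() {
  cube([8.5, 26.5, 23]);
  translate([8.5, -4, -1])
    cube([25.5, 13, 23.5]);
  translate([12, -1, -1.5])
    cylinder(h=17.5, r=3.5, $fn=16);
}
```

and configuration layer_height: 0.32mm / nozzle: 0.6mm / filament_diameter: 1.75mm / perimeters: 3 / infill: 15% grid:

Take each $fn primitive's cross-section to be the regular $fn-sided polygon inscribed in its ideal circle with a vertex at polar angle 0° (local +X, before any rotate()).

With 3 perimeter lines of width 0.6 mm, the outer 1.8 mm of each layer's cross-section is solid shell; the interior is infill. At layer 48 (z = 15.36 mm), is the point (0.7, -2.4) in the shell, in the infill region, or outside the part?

At z = 15.36 mm: the cube (footprint 8.5×26.5) is included at this height; the cube at (8.5, -4) (footprint 25.5×13) is included at this height; the r=3.5 cylinder at (12, -1) contributes a regular 16-gon of circumradius 3.5; After the difference (first − rest): starting from the 8.5×26.5 cube, the 25.5×13 cube at (8.5, -4) misses the remaining region (no effect); the r=3.5 cylinder at (12, -1) misses the remaining region (no effect) — 1 connected region. Overall, the cross-section is a single solid region. The nearest boundary edge runs (8.50, 0.00)→(0.00, 0.00); distance from the point to it = 2.40 mm. The point is not inside any of the regions above, so it lies outside the cross-section (2.40 mm from the nearest boundary).

outside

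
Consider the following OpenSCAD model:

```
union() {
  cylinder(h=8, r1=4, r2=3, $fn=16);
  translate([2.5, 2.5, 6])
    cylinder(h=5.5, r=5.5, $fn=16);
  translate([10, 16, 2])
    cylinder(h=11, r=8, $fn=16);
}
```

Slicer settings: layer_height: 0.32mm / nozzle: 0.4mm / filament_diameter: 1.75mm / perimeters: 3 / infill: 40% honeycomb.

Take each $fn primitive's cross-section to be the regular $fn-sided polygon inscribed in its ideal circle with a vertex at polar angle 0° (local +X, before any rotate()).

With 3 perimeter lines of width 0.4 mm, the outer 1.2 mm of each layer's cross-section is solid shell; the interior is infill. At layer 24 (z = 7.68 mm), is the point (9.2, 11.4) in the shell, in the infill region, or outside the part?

At z = 7.68 mm: the cone contributes a regular 16-gon of circumradius 3.040 (interpolated between r1=4 and r2=3 at t=0.960); the r=5.5 cylinder at (2.5, 2.5) contributes a regular 16-gon of circumradius 5.5; the r=8 cylinder at (10, 16) gives a regular 16-gon of circumradius 8 (constant along its height); Merging all regions: the regions partially overlap (shared area 23.65 mm²), so overlapping operands fuse into one piece — 2 connected regions. Overall, the cross-section has 2 separate islands. The nearest boundary edge runs (10.00, 8.00)→(6.94, 8.61); distance from the point to it = 3.18 mm. (Shell/infill is judged within the island containing the point — the largest one.) The point is inside the cross-section and 3.18 mm from the nearest boundary — more than the 1.2 mm shell width (3 × 0.4), so it's in the infill interior.

infill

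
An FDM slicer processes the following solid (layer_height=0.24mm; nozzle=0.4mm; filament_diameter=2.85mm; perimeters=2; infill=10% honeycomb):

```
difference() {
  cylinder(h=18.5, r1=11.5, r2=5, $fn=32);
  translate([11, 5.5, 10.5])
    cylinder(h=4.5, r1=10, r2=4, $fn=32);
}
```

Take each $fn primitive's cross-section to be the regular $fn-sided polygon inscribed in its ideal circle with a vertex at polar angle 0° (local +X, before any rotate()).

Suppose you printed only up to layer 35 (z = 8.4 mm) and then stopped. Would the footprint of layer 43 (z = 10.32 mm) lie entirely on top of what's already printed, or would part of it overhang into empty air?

Compare the two slices. At z = 8.4: the cone (r1=11.5→r2=5) has section circumradius 8.549 here — a regular 32-gon (area = (32/2)·8.549²·sin(360°/32) = 228.11 mm²); the cone at (11, 5.5) is absent (z outside [10.5, 15]); Subtracting the remaining from the first: none of the subtracted shapes is present at this height, so the cone is unchanged — area = 228.11 mm². At z = 10.32: the cone (r1=11.5→r2=5) has section circumradius 7.874 here — a regular 32-gon (area = (32/2)·7.874²·sin(360°/32) = 193.53 mm²); the cone at (11, 5.5) is absent (z outside [10.5, 15]); Subtracting the remaining from the first: none of the subtracted shapes is present at this height, so the cone is unchanged — area = 193.53 mm². Checking containment: the cross-section at z = 10.32 is a subset of the cross-section at z = 8.4.

entirely on top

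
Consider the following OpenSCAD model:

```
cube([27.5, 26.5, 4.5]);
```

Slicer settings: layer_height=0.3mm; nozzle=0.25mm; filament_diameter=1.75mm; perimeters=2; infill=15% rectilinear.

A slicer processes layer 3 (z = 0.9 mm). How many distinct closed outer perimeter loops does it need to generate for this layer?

1

At z = 0.9 mm: the 27.5×26.5 cube contributes its full rectangle. The result has 1 disconnected region.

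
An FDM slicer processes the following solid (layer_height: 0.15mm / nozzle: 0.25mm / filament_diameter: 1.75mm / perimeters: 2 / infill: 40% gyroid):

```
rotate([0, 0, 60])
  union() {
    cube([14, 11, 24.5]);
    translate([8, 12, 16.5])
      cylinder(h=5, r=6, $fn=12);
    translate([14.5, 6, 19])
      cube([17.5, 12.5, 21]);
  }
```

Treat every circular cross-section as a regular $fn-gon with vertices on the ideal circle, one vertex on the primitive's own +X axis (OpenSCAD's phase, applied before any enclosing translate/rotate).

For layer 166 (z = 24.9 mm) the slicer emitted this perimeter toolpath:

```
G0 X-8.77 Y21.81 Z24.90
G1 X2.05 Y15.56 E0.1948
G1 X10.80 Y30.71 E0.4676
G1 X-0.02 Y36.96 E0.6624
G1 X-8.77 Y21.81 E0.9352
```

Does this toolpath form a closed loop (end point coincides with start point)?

yes

Start point (G0): (-8.77, 21.81). End point (last G1): the path returns to the start — closed.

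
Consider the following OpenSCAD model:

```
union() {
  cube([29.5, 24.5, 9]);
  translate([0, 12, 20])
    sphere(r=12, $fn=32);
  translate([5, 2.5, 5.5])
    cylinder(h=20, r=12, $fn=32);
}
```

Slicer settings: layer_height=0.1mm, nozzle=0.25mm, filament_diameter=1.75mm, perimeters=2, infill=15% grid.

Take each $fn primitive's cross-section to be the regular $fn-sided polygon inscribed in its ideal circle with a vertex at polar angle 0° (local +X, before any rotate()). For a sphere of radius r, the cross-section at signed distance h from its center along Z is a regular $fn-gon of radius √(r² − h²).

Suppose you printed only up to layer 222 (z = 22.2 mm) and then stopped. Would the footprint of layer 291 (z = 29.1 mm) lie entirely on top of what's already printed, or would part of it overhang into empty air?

Compare the two slices. At z = 22.2: the cube is not intersected at this z (z outside [0, 9]); the r=12 sphere at (0, 12) contributes a regular 32-gon of circumradius √(12²−2.2²) = 11.797 (area = (32/2)·11.797²·sin(360°/32) = 434.38 mm²); the cylinder at (5, 2.5): section is a regular 32-gon, circumradius r=12 (area = (32/2)·12.000²·sin(360°/32) = 449.49 mm²); Merging all regions: the regions partially overlap — summed areas 883.87 mm² minus the doubly-counted overlap 196.24 mm² gives 687.63 mm² — area = 687.63 mm². At z = 29.1: the cube is not intersected at this z (z outside [0, 9]); the sphere at (0, 12): section is a regular 32-gon, circumradius = √(r²−h²) = √(12²−9.1²) = 7.822 (area = (32/2)·7.822²·sin(360°/32) = 191.00 mm²); the cylinder at (5, 2.5) is not intersected at this z (z outside [5.5, 25.5]); Taking the union: only the r=12 sphere at (0, 12) is present, so the union is just that shape — area = 191.00 mm². Checking containment: the cross-section at z = 29.1 is a subset of the cross-section at z = 22.2.

entirely on top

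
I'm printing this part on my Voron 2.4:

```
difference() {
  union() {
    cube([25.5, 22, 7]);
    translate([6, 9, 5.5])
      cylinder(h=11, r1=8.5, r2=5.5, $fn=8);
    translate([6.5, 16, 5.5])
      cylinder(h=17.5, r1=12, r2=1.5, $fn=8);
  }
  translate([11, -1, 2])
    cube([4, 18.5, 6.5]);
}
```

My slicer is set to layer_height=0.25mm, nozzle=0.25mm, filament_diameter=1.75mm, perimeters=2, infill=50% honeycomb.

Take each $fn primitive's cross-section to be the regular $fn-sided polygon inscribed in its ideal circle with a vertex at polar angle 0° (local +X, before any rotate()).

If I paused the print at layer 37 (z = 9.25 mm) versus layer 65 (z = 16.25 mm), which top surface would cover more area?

layer 37 (z = 9.25 mm)

Layer 37 (z = 9.25): the cube does not reach this height (z outside [0, 7]); the cone at (6, 9): at t=0.341 of its height the radius interpolates to r₁+(r₂−r₁)t = 7.477, giving a regular 8-gon of that circumradius (area = (8/2)·7.477²·sin(360°/8) = 158.14 mm²); the cone at (6.5, 16): at t=0.214 of its height the radius interpolates to r₁+(r₂−r₁)t = 9.750, giving a regular 8-gon of that circumradius (area = (8/2)·9.750²·sin(360°/8) = 268.88 mm²); Merging all regions: the regions partially overlap — summed areas 427.01 mm² minus the doubly-counted overlap 96.53 mm² gives 330.49 mm² — area = 330.49 mm²; the cube at (11, -1) does not reach this height (z outside [2, 8.5]); Subtracting the remaining from the first: none of the subtracted shapes is present at this height, so that combined region is unchanged — area = 330.49 mm². So its area = 330.49 mm². Layer 65 (z = 16.25): the cube is absent (z outside [0, 7]); the cone at (6, 9) (r1=8.5→r2=5.5) has section circumradius 5.568 here — a regular 8-gon (area = (8/2)·5.568²·sin(360°/8) = 87.69 mm²); the cone at (6.5, 16) contributes a regular 8-gon of circumradius 5.550 (interpolated between r1=12 and r2=1.5 at t=0.614) (area = (8/2)·5.550²·sin(360°/8) = 87.12 mm²); Combining (union): the regions partially overlap — summed areas 174.82 mm² minus the doubly-counted overlap 19.44 mm² gives 155.37 mm² — area = 155.37 mm²; the cube at (11, -1) does not reach this height (z outside [2, 8.5]); Subtracting the remaining from the first: none of the subtracted shapes is present at this height, so that combined region is unchanged — area = 155.37 mm². So its area = 155.37 mm². Layer 37 is larger (330.49 vs 155.37 mm²).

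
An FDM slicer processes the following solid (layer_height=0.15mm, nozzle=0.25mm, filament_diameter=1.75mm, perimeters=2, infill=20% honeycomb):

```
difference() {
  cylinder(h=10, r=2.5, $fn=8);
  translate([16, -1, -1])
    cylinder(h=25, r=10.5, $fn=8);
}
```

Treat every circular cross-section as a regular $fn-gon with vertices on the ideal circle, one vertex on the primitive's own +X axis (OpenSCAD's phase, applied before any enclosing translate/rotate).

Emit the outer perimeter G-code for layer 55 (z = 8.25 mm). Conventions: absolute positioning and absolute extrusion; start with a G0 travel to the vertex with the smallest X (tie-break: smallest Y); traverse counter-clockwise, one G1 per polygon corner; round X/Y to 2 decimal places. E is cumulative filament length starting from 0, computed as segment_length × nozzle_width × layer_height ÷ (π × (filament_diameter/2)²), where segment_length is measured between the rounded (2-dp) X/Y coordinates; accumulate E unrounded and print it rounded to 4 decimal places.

At z = 8.25 mm: the r=2.5 cylinder contributes a regular 8-gon of circumradius 2.5; the cylinder at (16, -1): section is a regular 8-gon, circumradius r=10.5; Taking the first minus the rest: starting from the r=2.5 cylinder, the r=10.5 cylinder at (16, -1) misses the remaining region (no effect) — 1 connected region. The outline is a single polygon with 8 vertices. Extrusion per mm of travel: 0.25 × 0.15 / (π × 0.875²) = 0.015591. Accumulating E over each segment gives final E = 0.2388.

G0 X-2.50 Y0.00 Z8.25
G1 X-1.77 Y-1.77 E0.0299
G1 X0.00 Y-2.50 E0.0597
G1 X1.77 Y-1.77 E0.0896
G1 X2.50 Y0.00 E0.1194
G1 X1.77 Y1.77 E0.1493
G1 X0.00 Y2.50 E0.1791
G1 X-1.77 Y1.77 E0.2090
G1 X-2.50 Y0.00 E0.2388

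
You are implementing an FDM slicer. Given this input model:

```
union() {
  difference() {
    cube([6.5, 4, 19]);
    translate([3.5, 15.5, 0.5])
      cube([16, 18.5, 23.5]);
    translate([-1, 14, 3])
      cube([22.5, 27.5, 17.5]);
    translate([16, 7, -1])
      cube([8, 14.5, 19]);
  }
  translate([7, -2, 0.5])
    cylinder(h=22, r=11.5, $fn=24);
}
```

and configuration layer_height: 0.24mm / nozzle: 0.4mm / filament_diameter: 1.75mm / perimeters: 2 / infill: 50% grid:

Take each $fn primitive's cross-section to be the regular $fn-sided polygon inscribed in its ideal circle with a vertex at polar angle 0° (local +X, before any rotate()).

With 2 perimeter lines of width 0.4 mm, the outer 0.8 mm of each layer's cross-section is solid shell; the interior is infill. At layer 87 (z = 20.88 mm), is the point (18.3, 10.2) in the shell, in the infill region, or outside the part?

At z = 20.88 mm: the cube does not reach this height (z outside [0, 19]); the 16×18.5 cube at (3.5, 15.5) contributes its full rectangle; the cube at (-1, 14) does not reach this height (z outside [3, 20.5]); the cube at (16, 7) does not reach this height (z outside [-1, 18]); Subtracting the remaining from the first: the first operand is absent here, so nothing remains; the r=11.5 cylinder at (7, -2) gives a regular 24-gon of circumradius 11.5 (constant along its height); Merging all regions: only the r=11.5 cylinder at (7, -2) is present, so the union is just that shape — 1 connected region. Overall, the cross-section is a single solid region. The nearest boundary edge runs (16.96, 3.75)→(15.13, 6.13); distance from the point to it = 5.16 mm. The point is not inside any of the regions above, so it lies outside the cross-section (5.16 mm from the nearest boundary).

outside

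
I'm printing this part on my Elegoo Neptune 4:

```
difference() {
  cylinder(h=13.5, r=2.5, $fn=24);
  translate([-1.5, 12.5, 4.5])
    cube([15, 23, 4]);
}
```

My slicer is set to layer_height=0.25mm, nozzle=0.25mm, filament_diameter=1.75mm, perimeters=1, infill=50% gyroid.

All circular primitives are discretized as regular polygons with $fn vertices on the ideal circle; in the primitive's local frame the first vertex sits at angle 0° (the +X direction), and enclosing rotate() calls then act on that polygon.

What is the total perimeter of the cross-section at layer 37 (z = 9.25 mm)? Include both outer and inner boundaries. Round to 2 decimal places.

At z = 9.25 mm: the cylinder: section is a regular 24-gon, circumradius r=2.5 (perimeter = 2·24·2.500·sin(180°/24) = 15.66 mm); the cube at (-1.5, 12.5) does not reach this height (z outside [4.5, 8.5]); After the difference (first − rest): none of the subtracted shapes is present at this height, so the r=2.5 cylinder is unchanged — boundary = 15.66 mm. Overall, the cross-section is a single solid region. Total boundary length (outer) = 15.66 mm.

15.66 mm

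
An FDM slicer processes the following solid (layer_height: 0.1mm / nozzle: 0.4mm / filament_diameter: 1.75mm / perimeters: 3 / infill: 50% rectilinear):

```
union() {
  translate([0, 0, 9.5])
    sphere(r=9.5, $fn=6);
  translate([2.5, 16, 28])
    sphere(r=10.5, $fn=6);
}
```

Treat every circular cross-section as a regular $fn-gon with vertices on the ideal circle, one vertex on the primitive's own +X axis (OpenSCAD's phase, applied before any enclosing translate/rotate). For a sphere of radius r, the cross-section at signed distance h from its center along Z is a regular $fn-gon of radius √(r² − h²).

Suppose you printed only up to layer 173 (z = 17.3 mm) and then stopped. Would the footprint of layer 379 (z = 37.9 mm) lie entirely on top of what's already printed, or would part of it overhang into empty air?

Compare the two slices. At z = 17.3: the sphere: section is a regular 6-gon, circumradius = √(r²−h²) = √(9.5²−7.8²) = 5.423 (area = (6/2)·5.423²·sin(360°/6) = 76.41 mm²); the sphere at (2.5, 16) is not intersected at this z (|z−center|=10.700 > r=10.5); Combining (union): only the r=9.5 sphere is present, so the union is just that shape — area = 76.41 mm². At z = 37.9: the sphere is not intersected at this z (|z−center|=28.400 > r=9.5); the r=10.5 sphere at (2.5, 16) slices to a regular 6-gon of circumradius 3.499 (√(r²−h²) with h=9.9 from center) (area = (6/2)·3.499²·sin(360°/6) = 31.80 mm²); Taking the union: only the r=10.5 sphere at (2.5, 16) is present, so the union is just that shape — area = 31.80 mm². Checking containment: at z = 37.9 the cross-section extends beyond the z = 17.3 cross-section by about 31.80 mm².

part overhangs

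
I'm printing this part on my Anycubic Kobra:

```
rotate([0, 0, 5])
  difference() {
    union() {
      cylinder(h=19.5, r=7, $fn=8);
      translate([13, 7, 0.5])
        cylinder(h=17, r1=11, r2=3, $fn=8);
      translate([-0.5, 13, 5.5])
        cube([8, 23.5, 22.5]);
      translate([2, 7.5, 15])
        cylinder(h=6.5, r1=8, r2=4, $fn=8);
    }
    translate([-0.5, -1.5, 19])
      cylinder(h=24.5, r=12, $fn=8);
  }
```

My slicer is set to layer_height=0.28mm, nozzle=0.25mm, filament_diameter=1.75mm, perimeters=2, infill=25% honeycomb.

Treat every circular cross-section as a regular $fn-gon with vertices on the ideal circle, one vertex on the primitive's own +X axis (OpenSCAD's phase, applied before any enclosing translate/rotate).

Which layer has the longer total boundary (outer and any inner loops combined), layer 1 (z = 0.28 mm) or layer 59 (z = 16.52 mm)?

Layer 1 (z = 0.28): the r=7 cylinder gives a regular 8-gon of circumradius 7 (constant along its height) (perimeter = 2·8·7.000·sin(180°/8) = 42.86 mm); the cone at (13, 7) is not intersected at this z (z outside [0.5, 17.5]); the cube at (-0.5, 13) does not reach this height (z outside [5.5, 28]); the cone at (2, 7.5) is not intersected at this z (z outside [15, 21.5]); Taking the union: only the r=7 cylinder is present, so the union is just that shape — boundary = 42.86 mm; the cylinder at (-0.5, -1.5) is not intersected at this z (z outside [19, 43.5]); Taking the first minus the rest: none of the subtracted shapes is present at this height, so that combined region is unchanged — boundary = 42.86 mm; (rotated 5° about Z; rotation is an isometry so areas/perimeters/island counts are preserved). So its perimeter = 42.86 mm. Layer 59 (z = 16.52): the r=7 cylinder contributes a regular 8-gon of circumradius 7 (perimeter = 2·8·7.000·sin(180°/8) = 42.86 mm); the cone at (13, 7): at t=0.942 of its height the radius interpolates to r₁+(r₂−r₁)t = 3.461, giving a regular 8-gon of that circumradius (perimeter = 2·8·3.461·sin(180°/8) = 21.19 mm); the 8×23.5 cube at (-0.5, 13) contributes its full rectangle (perimeter 63.00 mm); the cone at (2, 7.5): at t=0.234 of its height the radius interpolates to r₁+(r₂−r₁)t = 7.065, giving a regular 8-gon of that circumradius (perimeter = 2·8·7.065·sin(180°/8) = 43.26 mm); Merging all regions: the regions partially overlap (shared area 47.62 mm²), so the edge portions inside another operand are dropped and the merged outline is re-measured after clipping — boundary = 130.95 mm; the cylinder at (-0.5, -1.5) does not reach this height (z outside [19, 43.5]); Subtracting the remaining from the first: none of the subtracted shapes is present at this height, so that combined region is unchanged — boundary = 130.95 mm; (rotated 5° about Z; rotation is an isometry so areas/perimeters/island counts are preserved). So its perimeter = 130.95 mm. Layer 59 is larger (130.95 vs 42.86 mm).

layer 59 (z = 16.52 mm)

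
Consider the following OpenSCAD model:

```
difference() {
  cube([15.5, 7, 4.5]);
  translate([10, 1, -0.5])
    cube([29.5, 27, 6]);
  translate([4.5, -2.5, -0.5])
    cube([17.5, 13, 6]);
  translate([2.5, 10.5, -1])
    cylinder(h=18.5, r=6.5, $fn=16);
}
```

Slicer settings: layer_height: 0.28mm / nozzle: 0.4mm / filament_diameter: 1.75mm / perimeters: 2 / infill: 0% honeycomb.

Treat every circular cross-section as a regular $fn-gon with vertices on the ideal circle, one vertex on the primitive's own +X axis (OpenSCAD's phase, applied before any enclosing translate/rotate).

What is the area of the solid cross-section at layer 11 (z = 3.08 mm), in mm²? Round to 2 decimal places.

19.02 mm²

At z = 3.08 mm: the cube (footprint 15.5×7) is included at this height (area 108.50 mm²); the 29.5×27 cube at (10, 1) contributes its full rectangle (area 796.50 mm²); the cube at (4.5, -2.5) is present — its section is the full 17.5×13 rectangle (area 227.50 mm²); the cylinder at (2.5, 10.5): section is a regular 16-gon, circumradius r=6.5 (area = (16/2)·6.500²·sin(360°/16) = 129.35 mm²); Taking the first minus the rest: starting from the 15.5×7 cube (108.50 mm²), the 29.5×27 cube at (10, 1) partially overlaps it — only the 33.00 mm² overlap (of its 796.50 mm²) is removed, clipping the outline; the 17.5×13 cube at (4.5, -2.5) partially overlaps it — only the 44.00 mm² overlap (of its 227.50 mm²) is removed, clipping the outline; the r=6.5 cylinder at (2.5, 10.5) partially overlaps it — only the 12.48 mm² overlap (of its 129.35 mm²) is removed, clipping the outline — area = 19.02 mm². Overall, the cross-section is a single solid region. Net area = 19.02 mm².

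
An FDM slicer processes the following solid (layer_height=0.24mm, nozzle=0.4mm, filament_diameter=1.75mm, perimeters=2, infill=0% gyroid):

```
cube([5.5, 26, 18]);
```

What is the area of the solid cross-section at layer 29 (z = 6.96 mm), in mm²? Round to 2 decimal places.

At z = 6.96 mm: the cube (footprint 5.5×26) is included at this height (area 143.00 mm²). Overall, the cross-section is a single solid region. Net area = 143.00 mm².

143.00 mm²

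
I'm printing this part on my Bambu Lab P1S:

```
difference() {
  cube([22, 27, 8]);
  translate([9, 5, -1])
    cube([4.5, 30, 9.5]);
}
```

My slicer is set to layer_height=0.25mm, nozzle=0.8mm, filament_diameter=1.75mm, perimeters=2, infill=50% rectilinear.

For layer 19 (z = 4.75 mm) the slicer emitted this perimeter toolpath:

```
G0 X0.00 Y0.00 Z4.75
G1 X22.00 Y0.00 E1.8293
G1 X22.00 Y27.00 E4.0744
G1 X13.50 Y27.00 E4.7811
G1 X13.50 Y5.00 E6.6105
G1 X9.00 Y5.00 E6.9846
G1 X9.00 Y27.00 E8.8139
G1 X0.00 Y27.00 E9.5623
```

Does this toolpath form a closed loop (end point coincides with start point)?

no

Start point (G0): (0.00, 0.00). End point (last G1): the path does not return to the start — open.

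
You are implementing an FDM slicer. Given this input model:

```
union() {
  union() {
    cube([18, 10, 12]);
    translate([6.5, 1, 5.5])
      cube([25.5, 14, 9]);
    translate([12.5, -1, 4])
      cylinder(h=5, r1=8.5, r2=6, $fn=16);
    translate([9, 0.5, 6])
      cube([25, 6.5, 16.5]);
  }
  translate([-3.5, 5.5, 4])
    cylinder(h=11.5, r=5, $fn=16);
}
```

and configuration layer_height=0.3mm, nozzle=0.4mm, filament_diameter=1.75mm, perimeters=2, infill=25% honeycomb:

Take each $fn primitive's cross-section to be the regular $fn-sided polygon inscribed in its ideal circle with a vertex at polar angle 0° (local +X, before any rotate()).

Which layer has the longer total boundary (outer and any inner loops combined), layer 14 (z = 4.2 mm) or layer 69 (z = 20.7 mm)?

layer 14 (z = 4.2 mm)

Layer 14 (z = 4.2): the cube (footprint 18×10) is included at this height (perimeter 56.00 mm); the cube at (6.5, 1) is absent (z outside [5.5, 14.5]); the cone at (12.5, -1): at t=0.040 of its height the radius interpolates to r₁+(r₂−r₁)t = 8.400, giving a regular 16-gon of that circumradius (perimeter = 2·16·8.400·sin(180°/16) = 52.44 mm); the cube at (9, 0.5) is not intersected at this z (z outside [6, 22.5]); Taking the union: the regions partially overlap (shared area 82.17 mm²), so the edge portions inside another operand are dropped and the merged outline is re-measured after clipping — boundary = 71.39 mm; the cylinder at (-3.5, 5.5): section is a regular 16-gon, circumradius r=5 (perimeter = 2·16·5.000·sin(180°/16) = 31.21 mm); Taking the union: the regions partially overlap (shared area 6.89 mm²), so the edge portions inside another operand are dropped and the merged outline is re-measured after clipping — boundary = 87.60 mm. So its perimeter = 87.60 mm. Layer 69 (z = 20.7): the cube does not reach this height (z outside [0, 12]); the cube at (6.5, 1) does not reach this height (z outside [5.5, 14.5]); the cone at (12.5, -1) is not intersected at this z (z outside [4, 9]); the cube at (9, 0.5) is present — its section is the full 25×6.5 rectangle (perimeter 63.00 mm); Combining (union): only the 25×6.5 cube at (9, 0.5) is present, so the union is just that shape — boundary = 63.00 mm; the cylinder at (-3.5, 5.5) is not intersected at this z (z outside [4, 15.5]); Merging all regions: only the result so far is present, so the union is just that shape — boundary = 63.00 mm. So its perimeter = 63.00 mm. Layer 14 is larger (87.60 vs 63.00 mm).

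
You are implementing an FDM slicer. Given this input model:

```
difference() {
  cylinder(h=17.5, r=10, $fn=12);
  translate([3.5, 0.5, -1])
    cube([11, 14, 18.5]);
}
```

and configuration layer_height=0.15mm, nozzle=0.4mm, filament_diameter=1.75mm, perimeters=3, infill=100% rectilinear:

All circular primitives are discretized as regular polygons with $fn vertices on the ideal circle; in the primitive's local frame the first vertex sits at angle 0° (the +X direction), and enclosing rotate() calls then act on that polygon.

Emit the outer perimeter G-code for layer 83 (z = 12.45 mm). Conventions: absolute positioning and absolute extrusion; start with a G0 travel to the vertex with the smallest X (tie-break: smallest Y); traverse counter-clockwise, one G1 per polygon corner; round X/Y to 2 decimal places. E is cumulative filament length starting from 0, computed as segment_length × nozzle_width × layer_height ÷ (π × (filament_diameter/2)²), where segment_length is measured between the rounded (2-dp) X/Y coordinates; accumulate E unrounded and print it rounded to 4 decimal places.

G0 X-10.00 Y0.00 Z12.45
G1 X-8.66 Y-5.00 E0.1291
G1 X-5.00 Y-8.66 E0.2582
G1 X0.00 Y-10.00 E0.3874
G1 X5.00 Y-8.66 E0.5165
G1 X8.66 Y-5.00 E0.6456
G1 X10.00 Y0.00 E0.7747
G1 X9.87 Y0.50 E0.7876
G1 X3.50 Y0.50 E0.9465
G1 X3.50 Y9.06 E1.1601
G1 X0.00 Y10.00 E1.2505
G1 X-5.00 Y8.66 E1.3796
G1 X-8.66 Y5.00 E1.5087
G1 X-10.00 Y0.00 E1.6378

At z = 12.45 mm: the r=10 cylinder gives a regular 12-gon of circumradius 10 (constant along its height); the cube at (3.5, 0.5) (footprint 11×14) is included at this height; Taking the first minus the rest: starting from the r=10 cylinder, the 11×14 cube at (3.5, 0.5) partially overlaps it — only the 38.42 mm² overlap (of its 154.00 mm²) is removed, clipping the outline — 1 connected region. The outline is a single polygon with 13 vertices. Extrusion per mm of travel: 0.4 × 0.15 / (π × 0.875²) = 0.024945. Accumulating E over each segment gives final E = 1.6378.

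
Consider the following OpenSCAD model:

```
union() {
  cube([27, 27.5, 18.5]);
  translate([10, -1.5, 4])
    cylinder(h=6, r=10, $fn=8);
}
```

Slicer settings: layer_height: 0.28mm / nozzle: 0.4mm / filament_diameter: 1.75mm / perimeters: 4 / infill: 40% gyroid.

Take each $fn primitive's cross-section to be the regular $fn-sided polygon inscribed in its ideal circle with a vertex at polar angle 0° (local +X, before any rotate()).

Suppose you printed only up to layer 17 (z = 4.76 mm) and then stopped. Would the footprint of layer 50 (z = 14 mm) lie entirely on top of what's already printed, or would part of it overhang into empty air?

Compare the two slices. At z = 4.76: the 27×27.5 cube contributes its full rectangle (area 742.50 mm²); the cylinder at (10, -1.5): section is a regular 8-gon, circumradius r=10 (area = (8/2)·10.000²·sin(360°/8) = 282.84 mm²); Merging all regions: the regions partially overlap — summed areas 1025.34 mm² minus the doubly-counted overlap 112.35 mm² gives 912.99 mm² — area = 912.99 mm². At z = 14: the cube (footprint 27×27.5) is included at this height (area 742.50 mm²); the cylinder at (10, -1.5) does not reach this height (z outside [4, 10]); Taking the union: only the 27×27.5 cube is present, so the union is just that shape — area = 742.50 mm². Checking containment: the cross-section at z = 14 is a subset of the cross-section at z = 4.76.

entirely on top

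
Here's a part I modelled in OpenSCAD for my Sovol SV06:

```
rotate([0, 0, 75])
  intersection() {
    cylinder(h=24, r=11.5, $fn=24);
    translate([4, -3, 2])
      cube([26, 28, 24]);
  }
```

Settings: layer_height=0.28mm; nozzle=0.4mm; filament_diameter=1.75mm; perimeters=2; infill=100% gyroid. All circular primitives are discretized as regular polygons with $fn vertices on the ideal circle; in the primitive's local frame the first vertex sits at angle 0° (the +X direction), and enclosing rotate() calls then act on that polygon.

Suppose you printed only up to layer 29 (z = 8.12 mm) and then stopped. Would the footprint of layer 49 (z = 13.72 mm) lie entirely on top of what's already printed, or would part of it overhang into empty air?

entirely on top

Compare the two slices. At z = 8.12: the r=11.5 cylinder gives a regular 24-gon of circumradius 11.5 (constant along its height) (area = (24/2)·11.500²·sin(360°/24) = 410.75 mm²); the 26×28 cube at (4, -3) contributes its full rectangle (area 728.00 mm²); After intersecting: the 26×28 cube at (4, -3) partially overlaps the r=11.5 cylinder; clipping to the common part keeps 79.80 mm² — area = 79.80 mm²; (rotated 75° about Z; rotation is an isometry so areas/perimeters/island counts are preserved). At z = 13.72: the cylinder: section is a regular 24-gon, circumradius r=11.5 (area = (24/2)·11.500²·sin(360°/24) = 410.75 mm²); the 26×28 cube at (4, -3) contributes its full rectangle (area 728.00 mm²); Taking the intersection: the 26×28 cube at (4, -3) partially overlaps the r=11.5 cylinder; clipping to the common part keeps 79.80 mm² — area = 79.80 mm²; (rotated 75° about Z; rotation is an isometry so areas/perimeters/island counts are preserved). Checking containment: the cross-section at z = 13.72 is a subset of the cross-section at z = 8.12.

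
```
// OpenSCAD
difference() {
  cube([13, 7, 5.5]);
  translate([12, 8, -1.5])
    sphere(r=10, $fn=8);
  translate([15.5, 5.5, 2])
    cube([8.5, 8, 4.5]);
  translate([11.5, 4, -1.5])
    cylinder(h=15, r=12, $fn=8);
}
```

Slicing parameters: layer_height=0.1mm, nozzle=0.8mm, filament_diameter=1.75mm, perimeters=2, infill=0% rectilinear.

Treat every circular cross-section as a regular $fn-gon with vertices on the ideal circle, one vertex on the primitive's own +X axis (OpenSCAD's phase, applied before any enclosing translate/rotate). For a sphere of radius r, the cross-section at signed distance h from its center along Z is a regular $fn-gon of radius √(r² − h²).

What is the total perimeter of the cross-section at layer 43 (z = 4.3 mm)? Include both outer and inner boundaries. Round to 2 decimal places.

At z = 4.3 mm: the cube (footprint 13×7) is included at this height (perimeter 40.00 mm); the r=10 sphere at (12, 8) slices to a regular 8-gon of circumradius 8.146 (√(r²−h²) with h=5.8 from center) (perimeter = 2·8·8.146·sin(180°/8) = 49.88 mm); the 8.5×8 cube at (15.5, 5.5) contributes its full rectangle (perimeter 33.00 mm); the cylinder at (11.5, 4): section is a regular 8-gon, circumradius r=12 (perimeter = 2·8·12.000·sin(180°/8) = 73.48 mm); Subtracting the remaining from the first: starting from the 13×7 cube, the r=10 sphere at (12, 8) partially overlaps it — only the 45.87 mm² overlap (of its 187.69 mm²) is removed, clipping the outline; the 8.5×8 cube at (15.5, 5.5) misses the remaining region (no effect); the r=12 cylinder at (11.5, 4) partially overlaps it — only the 42.85 mm² overlap (of its 407.29 mm²) is removed, clipping the outline — boundary = 11.45 mm. Overall, the cross-section has 2 separate islands. Total boundary length (outer) = 11.45 mm.

11.45 mm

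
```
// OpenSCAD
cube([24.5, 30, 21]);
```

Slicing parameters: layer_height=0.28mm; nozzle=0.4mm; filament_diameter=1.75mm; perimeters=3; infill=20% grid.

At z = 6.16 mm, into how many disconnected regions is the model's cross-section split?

1

At z = 6.16 mm: the 24.5×30 cube contributes its full rectangle. The result has 1 disconnected region.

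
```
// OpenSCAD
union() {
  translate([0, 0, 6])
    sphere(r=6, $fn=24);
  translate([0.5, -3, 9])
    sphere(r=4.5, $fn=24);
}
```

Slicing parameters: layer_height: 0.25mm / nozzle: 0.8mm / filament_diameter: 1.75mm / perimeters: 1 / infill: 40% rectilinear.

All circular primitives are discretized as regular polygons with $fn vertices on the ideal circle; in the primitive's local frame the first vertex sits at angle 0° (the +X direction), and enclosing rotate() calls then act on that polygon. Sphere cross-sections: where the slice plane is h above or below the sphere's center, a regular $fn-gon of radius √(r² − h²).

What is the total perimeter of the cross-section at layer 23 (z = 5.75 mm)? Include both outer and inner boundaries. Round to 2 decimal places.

37.65 mm

At z = 5.75 mm: the sphere: section is a regular 24-gon, circumradius = √(r²−h²) = √(6²−0.25²) = 5.995 (perimeter = 2·24·5.995·sin(180°/24) = 37.56 mm); the r=4.5 sphere at (0.5, -3) contributes a regular 24-gon of circumradius √(4.5²−3.25²) = 3.112 (perimeter = 2·24·3.112·sin(180°/24) = 19.50 mm); Taking the union: the regions partially overlap (shared area 29.75 mm²), so the edge portions inside another operand are dropped and the merged outline is re-measured after clipping — boundary = 37.65 mm. Overall, the cross-section is a single solid region. Total boundary length (outer) = 37.65 mm.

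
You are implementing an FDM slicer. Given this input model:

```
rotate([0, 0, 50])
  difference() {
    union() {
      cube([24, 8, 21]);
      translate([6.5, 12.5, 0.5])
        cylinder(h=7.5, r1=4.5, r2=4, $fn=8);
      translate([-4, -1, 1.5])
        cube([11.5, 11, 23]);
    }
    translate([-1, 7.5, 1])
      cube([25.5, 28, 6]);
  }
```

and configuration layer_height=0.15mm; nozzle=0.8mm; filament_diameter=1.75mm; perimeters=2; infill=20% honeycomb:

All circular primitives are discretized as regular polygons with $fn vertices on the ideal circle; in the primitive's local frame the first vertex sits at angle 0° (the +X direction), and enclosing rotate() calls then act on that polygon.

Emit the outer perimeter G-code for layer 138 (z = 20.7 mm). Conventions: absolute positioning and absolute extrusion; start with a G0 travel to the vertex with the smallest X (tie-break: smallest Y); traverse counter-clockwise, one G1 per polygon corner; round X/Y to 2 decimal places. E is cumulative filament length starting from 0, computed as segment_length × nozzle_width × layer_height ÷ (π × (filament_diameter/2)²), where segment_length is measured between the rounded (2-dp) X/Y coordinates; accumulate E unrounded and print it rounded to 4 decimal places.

G0 X-10.23 Y3.36 Z20.70
G1 X-1.81 Y-3.71 E0.5485
G1 X5.59 Y5.10 E1.1225
G1 X4.82 Y5.75 E1.1728
G1 X15.43 Y18.39 E1.9961
G1 X9.30 Y23.53 E2.3952
G1 X-1.31 Y10.89 E3.2186
G1 X-2.84 Y12.17 E3.3181
G1 X-10.23 Y3.36 E3.8918

At z = 20.7 mm: the cube is present — its section is the full 24×8 rectangle; the cone at (6.5, 12.5) is not intersected at this z (z outside [0.5, 8]); the cube at (-4, -1) is present — its section is the full 11.5×11 rectangle; Taking the union: the regions partially overlap (shared area 60.00 mm²), so overlapping operands fuse into one piece — 1 connected region; the cube at (-1, 7.5) does not reach this height (z outside [1, 7]); Subtracting the remaining from the first: none of the subtracted shapes is present at this height, so the result so far is unchanged — 1 connected region; (rotated 50° about Z; rotation is an isometry so areas/perimeters/island counts are preserved). The outline is a single polygon with 8 vertices. Extrusion per mm of travel: 0.8 × 0.15 / (π × 0.875²) = 0.049890. Accumulating E over each segment gives final E = 3.8918.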